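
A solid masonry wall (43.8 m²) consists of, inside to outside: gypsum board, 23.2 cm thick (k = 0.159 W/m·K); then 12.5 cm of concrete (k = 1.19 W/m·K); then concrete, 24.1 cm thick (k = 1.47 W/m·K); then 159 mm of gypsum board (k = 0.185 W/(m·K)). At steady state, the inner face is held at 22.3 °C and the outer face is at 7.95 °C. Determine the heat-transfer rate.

Q = 243 W

Resistance network (inner→outer):
  R_gypsum board = L/(kA) = 0.232/(0.159·43.8) = 0.03331 K/W
  R_concrete = L/(kA) = 0.125/(1.19·43.8) = 0.002398 K/W
  R_concrete = L/(kA) = 0.241/(1.47·43.8) = 0.003743 K/W
  R_gypsum board = L/(kA) = 0.159/(0.185·43.8) = 0.01962 K/W
ΣR = 0.03331 + 0.002398 + 0.003743 + 0.01962 = 0.05907 K/W
Q = ΔT/ΣR = (22.3 °C − 7.95 °C)/0.05907 = 243 W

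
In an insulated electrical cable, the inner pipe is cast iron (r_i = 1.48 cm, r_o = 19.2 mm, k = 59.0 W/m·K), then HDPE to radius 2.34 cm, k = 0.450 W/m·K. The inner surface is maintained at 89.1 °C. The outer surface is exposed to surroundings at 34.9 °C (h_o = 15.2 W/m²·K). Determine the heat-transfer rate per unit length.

Treat each layer as a resistance in series:
  R'_cast iron = ln(0.0192/0.0148)/(2πk) = 0.2603/(2π·59.0) = 7.021×10^-4 m·K/W
  R'_HDPE = ln(0.0234/0.0192)/(2πk) = 0.1978/(2π·0.450) = 0.06997 m·K/W
  R'_conv,out = 1/(2πr h) = 1/(2π·0.0234·15.2) = 0.4475 m·K/W
ΣR = 7.021×10^-4 + 0.06997 + 0.4475 = 0.5182 m·K/W
Q' = ΔT/ΣR = (89.1 °C − 34.9 °C)/0.5182 = 105 W/m

Q' = 105 W/m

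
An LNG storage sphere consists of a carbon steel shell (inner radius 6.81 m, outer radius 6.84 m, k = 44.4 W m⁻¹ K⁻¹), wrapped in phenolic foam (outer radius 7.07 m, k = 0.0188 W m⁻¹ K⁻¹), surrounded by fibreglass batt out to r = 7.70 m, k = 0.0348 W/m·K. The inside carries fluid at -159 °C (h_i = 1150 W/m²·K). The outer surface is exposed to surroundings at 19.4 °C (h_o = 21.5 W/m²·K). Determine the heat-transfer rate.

Series thermal resistances, inner to outer:
  R_conv,in = 1/(4πr²h) = 1/(4π·6.81²·1150) = 1.492×10^-6 K/W
  R_carbon steel = (1/6.81 − 1/6.84)/(4πk) = 6.440×10^-4/(4π·44.4) = 1.154×10^-6 K/W
  R_phenolic foam = (1/6.84 − 1/7.07)/(4πk) = 0.004756/(4π·0.0188) = 0.02013 K/W
  R_fibreglass batt = (1/7.07 − 1/7.70)/(4πk) = 0.01157/(4π·0.0348) = 0.02646 K/W
  R_conv,out = 1/(4πr²h) = 1/(4π·7.70²·21.5) = 6.243×10^-5 K/W
ΣR = 1.492×10^-6 + 1.154×10^-6 + 0.02013 + 0.02646 + 6.243×10^-5 = 0.04666 K/W
Q = ΔT/ΣR = (-159 °C − 19.4 °C)/0.04666 = -3820 W
(Negative Q ⇒ heat flows inward; heat gain = 3820 W.)

Q = 3.82 kW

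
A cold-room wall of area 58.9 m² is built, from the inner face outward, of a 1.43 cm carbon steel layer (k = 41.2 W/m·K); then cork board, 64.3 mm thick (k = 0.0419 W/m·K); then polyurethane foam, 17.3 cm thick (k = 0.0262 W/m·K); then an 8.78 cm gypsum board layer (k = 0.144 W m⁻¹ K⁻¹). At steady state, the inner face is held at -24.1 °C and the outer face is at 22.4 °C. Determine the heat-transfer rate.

Q = 313 W

Resistance network (inner→outer):
  R_carbon steel = L/(kA) = 0.0143/(41.2·58.9) = 5.893×10^-6 K/W
  R_cork board = L/(kA) = 0.0643/(0.0419·58.9) = 0.02605 K/W
  R_polyurethane foam = L/(kA) = 0.173/(0.0262·58.9) = 0.1121 K/W
  R_gypsum board = L/(kA) = 0.0878/(0.144·58.9) = 0.01035 K/W
ΣR = 5.893×10^-6 + 0.02605 + 0.1121 + 0.01035 = 0.1485 K/W
Q = ΔT/ΣR = (-24.1 °C − 22.4 °C)/0.1485 = -313 W
(Negative Q ⇒ heat flows inward; heat gain = 313 W.)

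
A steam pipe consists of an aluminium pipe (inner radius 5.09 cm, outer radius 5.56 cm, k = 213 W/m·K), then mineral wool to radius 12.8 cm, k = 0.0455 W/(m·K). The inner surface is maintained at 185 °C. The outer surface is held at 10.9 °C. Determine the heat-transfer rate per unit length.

Q' = 59.7 W/m

Resistance network (inner→outer):
  R'_aluminium = ln(0.0556/0.0509)/(2πk) = 0.08832/(2π·213) = 6.599×10^-5 m·K/W
  R'_mineral wool = ln(0.128/0.0556)/(2πk) = 0.8338/(2π·0.0455) = 2.917 m·K/W
ΣR = 6.599×10^-5 + 2.917 = 2.917 m·K/W
Q' = ΔT/ΣR = (185 °C − 10.9 °C)/2.917 = 59.7 W/m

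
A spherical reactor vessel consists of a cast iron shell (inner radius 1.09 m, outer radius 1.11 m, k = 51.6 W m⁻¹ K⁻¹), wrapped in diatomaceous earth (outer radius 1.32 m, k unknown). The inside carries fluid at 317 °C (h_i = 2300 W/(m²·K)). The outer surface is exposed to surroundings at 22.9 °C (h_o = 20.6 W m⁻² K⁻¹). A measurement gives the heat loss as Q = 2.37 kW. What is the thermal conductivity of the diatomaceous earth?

ΣR = ΔT/Q = |317 − 22.9|/2370 = 0.1241 K/W
Known resistances:
  R_conv,in = 1/(4πr²h) = 1/(4π·1.09²·2300) = 2.912×10^-5 K/W
  R_cast iron = (1/1.09 − 1/1.11)/(4πk) = 0.01653/(4π·51.6) = 2.549×10^-5 K/W
  R_conv,out = 1/(4πr²h) = 1/(4π·1.32²·20.6) = 0.002217 K/W
R_diatomaceous earth = ΣR − ΣR_known = 0.1241 − 0.002272 = 0.1218 K/W
(1/r₁−1/r₂)/(4πk) = 0.1218 ⇒ k = 0.1433/(4π·0.1218) = 0.0936 W/m·K

k = 0.0936 W/m·K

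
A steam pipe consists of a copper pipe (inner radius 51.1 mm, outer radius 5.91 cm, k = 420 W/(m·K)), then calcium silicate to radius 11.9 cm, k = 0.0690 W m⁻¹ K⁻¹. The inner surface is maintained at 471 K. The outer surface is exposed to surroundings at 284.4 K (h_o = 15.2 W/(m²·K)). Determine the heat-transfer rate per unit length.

Treat each layer as a resistance in series:
  R'_copper = ln(0.0591/0.0511)/(2πk) = 0.1454/(2π·420) = 5.512×10^-5 m·K/W
  R'_calcium silicate = ln(0.119/0.0591)/(2πk) = 0.6999/(2π·0.0690) = 1.614 m·K/W
  R'_conv,out = 1/(2πr h) = 1/(2π·0.119·15.2) = 0.08799 m·K/W
ΣR = 5.512×10^-5 + 1.614 + 0.08799 = 1.702 m·K/W
Q' = ΔT/ΣR = (471 K − 284.4 K)/1.702 = 110 W/m

Q' = 110 W/m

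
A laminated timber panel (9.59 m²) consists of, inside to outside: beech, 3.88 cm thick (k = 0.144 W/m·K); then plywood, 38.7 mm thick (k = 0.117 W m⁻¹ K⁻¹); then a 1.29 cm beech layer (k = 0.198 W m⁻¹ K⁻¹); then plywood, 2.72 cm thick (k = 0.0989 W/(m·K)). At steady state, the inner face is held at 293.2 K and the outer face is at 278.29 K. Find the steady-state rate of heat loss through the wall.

Q = 152 W

Treat each layer as a resistance in series:
  R_beech = L/(kA) = 0.0388/(0.144·9.59) = 0.02810 K/W
  R_plywood = L/(kA) = 0.0387/(0.117·9.59) = 0.03449 K/W
  R_beech = L/(kA) = 0.0129/(0.198·9.59) = 0.006794 K/W
  R_plywood = L/(kA) = 0.0272/(0.0989·9.59) = 0.02868 K/W
ΣR = 0.02810 + 0.03449 + 0.006794 + 0.02868 = 0.09806 K/W
Q = ΔT/ΣR = (293.2 K − 278.29 K)/0.09806 = 152 W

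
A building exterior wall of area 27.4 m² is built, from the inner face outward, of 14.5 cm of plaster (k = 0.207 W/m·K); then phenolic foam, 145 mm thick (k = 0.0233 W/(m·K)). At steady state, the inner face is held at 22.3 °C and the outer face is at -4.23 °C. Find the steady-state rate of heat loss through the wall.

Q = 105 W

Series thermal resistances, inner to outer:
  R_plaster = L/(kA) = 0.145/(0.207·27.4) = 0.02557 K/W
  R_phenolic foam = L/(kA) = 0.145/(0.0233·27.4) = 0.2271 K/W
ΣR = 0.02557 + 0.2271 = 0.2527 K/W
Q = ΔT/ΣR = (22.3 °C − -4.23 °C)/0.2527 = 105 W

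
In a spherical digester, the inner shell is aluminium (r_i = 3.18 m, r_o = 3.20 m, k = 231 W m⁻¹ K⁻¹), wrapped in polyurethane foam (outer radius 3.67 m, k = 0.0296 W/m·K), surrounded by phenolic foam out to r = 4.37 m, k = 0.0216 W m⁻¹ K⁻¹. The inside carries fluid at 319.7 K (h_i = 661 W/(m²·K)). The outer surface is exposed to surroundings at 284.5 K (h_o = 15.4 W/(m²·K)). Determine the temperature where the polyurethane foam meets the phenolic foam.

Resistance network (inner→outer):
  R_conv,in = 1/(4πr²h) = 1/(4π·3.18²·661) = 1.191×10^-5 K/W
  R_aluminium = (1/3.18 − 1/3.20)/(4πk) = 0.001965/(4π·231) = 6.771×10^-7 K/W
  R_polyurethane foam = (1/3.20 − 1/3.67)/(4πk) = 0.04002/(4π·0.0296) = 0.1076 K/W
  R_phenolic foam = (1/3.67 − 1/4.37)/(4πk) = 0.04365/(4π·0.0216) = 0.1608 K/W
  R_conv,out = 1/(4πr²h) = 1/(4π·4.37²·15.4) = 2.706×10^-4 K/W
ΣR = 1.191×10^-5 + 6.771×10^-7 + 0.1076 + 0.1608 + 2.706×10^-4 = 0.2687 K/W
Q = ΔT/ΣR = (319.7 K − 284.5 K)/0.2687 = 131.0 W
From the inner boundary to the polyurethane foam/phenolic foam interface, ΣR_partial = 0.1076 K/W.
T_interface = T_in − Q·ΣR_partial = 319.7 K − (131.0)(0.1076) = 305.6 K

T = 305.6 K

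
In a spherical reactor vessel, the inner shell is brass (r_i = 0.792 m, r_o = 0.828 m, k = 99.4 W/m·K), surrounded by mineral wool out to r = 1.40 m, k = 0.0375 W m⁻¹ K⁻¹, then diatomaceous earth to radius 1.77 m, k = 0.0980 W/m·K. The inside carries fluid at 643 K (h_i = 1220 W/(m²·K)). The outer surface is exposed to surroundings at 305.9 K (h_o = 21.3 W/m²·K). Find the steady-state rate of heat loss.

Q = 288 W

Resistance network (inner→outer):
  R_conv,in = 1/(4πr²h) = 1/(4π·0.792²·1220) = 1.040×10^-4 K/W
  R_brass = (1/0.792 − 1/0.828)/(4πk) = 0.05490/(4π·99.4) = 4.395×10^-5 K/W
  R_mineral wool = (1/0.828 − 1/1.40)/(4πk) = 0.4934/(4π·0.0375) = 1.047 K/W
  R_diatomaceous earth = (1/1.40 − 1/1.77)/(4πk) = 0.1493/(4π·0.0980) = 0.1212 K/W
  R_conv,out = 1/(4πr²h) = 1/(4π·1.77²·21.3) = 0.001193 K/W
ΣR = 1.040×10^-4 + 4.395×10^-5 + 1.047 + 0.1212 + 0.001193 = 1.170 K/W
Q = ΔT/ΣR = (643 K − 305.9 K)/1.170 = 288 W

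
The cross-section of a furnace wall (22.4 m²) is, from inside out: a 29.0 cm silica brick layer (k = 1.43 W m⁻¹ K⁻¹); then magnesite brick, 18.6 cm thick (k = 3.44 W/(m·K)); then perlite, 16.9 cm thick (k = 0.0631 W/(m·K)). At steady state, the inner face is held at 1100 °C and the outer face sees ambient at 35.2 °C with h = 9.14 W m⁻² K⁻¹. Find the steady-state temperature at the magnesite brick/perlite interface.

T = 1010 °C

Treat each layer as a resistance in series:
  R_silica brick = L/(kA) = 0.290/(1.43·22.4) = 0.009053 K/W
  R_magnesite brick = L/(kA) = 0.186/(3.44·22.4) = 0.002414 K/W
  R_perlite = L/(kA) = 0.169/(0.0631·22.4) = 0.1196 K/W
  R_conv,out = 1/(hA) = 1/(9.14·22.4) = 0.004884 K/W
ΣR = 0.009053 + 0.002414 + 0.1196 + 0.004884 = 0.1360 K/W
Q = ΔT/ΣR = (1100 °C − 35.2 °C)/0.1360 = 7829 W
From the inner boundary to the magnesite brick/perlite interface, ΣR_partial = 0.01147 K/W.
T_interface = T_in − Q·ΣR_partial = 1100 °C − (7829)(0.01147) = 1010 °C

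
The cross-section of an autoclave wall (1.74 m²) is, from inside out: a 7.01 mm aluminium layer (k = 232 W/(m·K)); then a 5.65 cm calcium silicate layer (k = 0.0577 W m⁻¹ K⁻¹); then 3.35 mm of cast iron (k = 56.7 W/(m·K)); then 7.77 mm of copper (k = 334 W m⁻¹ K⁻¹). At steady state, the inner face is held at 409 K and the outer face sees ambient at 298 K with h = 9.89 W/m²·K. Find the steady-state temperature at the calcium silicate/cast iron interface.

Resistance network (inner→outer):
  R_aluminium = L/(kA) = 0.00701/(232·1.74) = 1.737×10^-5 K/W
  R_calcium silicate = L/(kA) = 0.0565/(0.0577·1.74) = 0.5628 K/W
  R_cast iron = L/(kA) = 0.00335/(56.7·1.74) = 3.396×10^-5 K/W
  R_copper = L/(kA) = 0.00777/(334·1.74) = 1.337×10^-5 K/W
  R_conv,out = 1/(hA) = 1/(9.89·1.74) = 0.05811 K/W
ΣR = 1.737×10^-5 + 0.5628 + 3.396×10^-5 + 1.337×10^-5 + 0.05811 = 0.6210 K/W
Q = ΔT/ΣR = (409 K − 298 K)/0.6210 = 178.7 W
From the inner boundary to the calcium silicate/cast iron interface, ΣR_partial = 0.5628 K/W.
T_interface = T_in − Q·ΣR_partial = 409 K − (178.7)(0.5628) = 308.4 K

T = 308.4 K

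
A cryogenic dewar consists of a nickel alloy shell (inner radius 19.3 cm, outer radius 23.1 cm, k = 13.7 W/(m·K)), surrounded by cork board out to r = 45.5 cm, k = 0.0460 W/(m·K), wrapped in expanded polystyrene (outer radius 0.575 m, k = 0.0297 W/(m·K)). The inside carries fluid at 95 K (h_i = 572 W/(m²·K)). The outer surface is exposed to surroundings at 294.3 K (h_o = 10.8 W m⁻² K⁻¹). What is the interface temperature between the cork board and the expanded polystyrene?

Treat each layer as a resistance in series:
  R_conv,in = 1/(4πr²h) = 1/(4π·0.193²·572) = 0.003735 K/W
  R_nickel alloy = (1/0.193 − 1/0.231)/(4πk) = 0.8523/(4π·13.7) = 0.004951 K/W
  R_cork board = (1/0.231 − 1/0.455)/(4πk) = 2.131/(4π·0.0460) = 3.687 K/W
  R_expanded polystyrene = (1/0.455 − 1/0.575)/(4πk) = 0.4587/(4π·0.0297) = 1.229 K/W
  R_conv,out = 1/(4πr²h) = 1/(4π·0.575²·10.8) = 0.02229 K/W
ΣR = 0.003735 + 0.004951 + 3.687 + 1.229 + 0.02229 = 4.947 K/W
Q = ΔT/ΣR = (95 K − 294.3 K)/4.947 = -40.29 W
From the inner boundary to the cork board/expanded polystyrene interface, ΣR_partial = 3.696 K/W.
T_interface = T_in − Q·ΣR_partial = 95 K − (-40.29)(3.696) = 243.9 K

T = 243.9 K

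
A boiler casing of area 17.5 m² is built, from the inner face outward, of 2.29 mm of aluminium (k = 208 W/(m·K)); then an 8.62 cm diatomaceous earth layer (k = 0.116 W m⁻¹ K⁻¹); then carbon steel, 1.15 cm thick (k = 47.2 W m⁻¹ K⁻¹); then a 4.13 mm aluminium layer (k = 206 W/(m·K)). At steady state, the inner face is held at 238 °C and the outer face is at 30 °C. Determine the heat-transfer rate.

Resistance network (inner→outer):
  R_aluminium = L/(kA) = 0.00229/(208·17.5) = 6.291×10^-7 K/W
  R_diatomaceous earth = L/(kA) = 0.0862/(0.116·17.5) = 0.04246 K/W
  R_carbon steel = L/(kA) = 0.0115/(47.2·17.5) = 1.392×10^-5 K/W
  R_aluminium = L/(kA) = 0.00413/(206·17.5) = 1.146×10^-6 K/W
ΣR = 6.291×10^-7 + 0.04246 + 1.392×10^-5 + 1.146×10^-6 = 0.04248 K/W
Q = ΔT/ΣR = (238 °C − 30 °C)/0.04248 = 4900 W

Q = 4900 W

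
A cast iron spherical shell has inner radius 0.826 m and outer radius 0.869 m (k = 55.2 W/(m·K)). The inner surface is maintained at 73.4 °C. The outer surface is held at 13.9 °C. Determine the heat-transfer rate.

Q = 689 kW

Q = 4πk·ΔT/(1/r₁ − 1/r₂) = 4π × 55.2 × 59.5 / (1/0.826 − 1/0.869) = 6.89×10^5 W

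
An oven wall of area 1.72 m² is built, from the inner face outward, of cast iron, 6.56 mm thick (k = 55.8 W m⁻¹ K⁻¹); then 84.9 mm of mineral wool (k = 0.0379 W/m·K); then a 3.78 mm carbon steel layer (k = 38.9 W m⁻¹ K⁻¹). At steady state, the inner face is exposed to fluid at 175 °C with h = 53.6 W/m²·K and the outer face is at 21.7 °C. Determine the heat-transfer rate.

Q = 117 W

Series thermal resistances, inner to outer:
  R_conv,in = 1/(hA) = 1/(53.6·1.72) = 0.01085 K/W
  R_cast iron = L/(kA) = 0.00656/(55.8·1.72) = 6.835×10^-5 K/W
  R_mineral wool = L/(kA) = 0.0849/(0.0379·1.72) = 1.302 K/W
  R_carbon steel = L/(kA) = 0.00378/(38.9·1.72) = 5.650×10^-5 K/W
ΣR = 0.01085 + 6.835×10^-5 + 1.302 + 5.650×10^-5 = 1.313 K/W
Q = ΔT/ΣR = (175 °C − 21.7 °C)/1.313 = 117 W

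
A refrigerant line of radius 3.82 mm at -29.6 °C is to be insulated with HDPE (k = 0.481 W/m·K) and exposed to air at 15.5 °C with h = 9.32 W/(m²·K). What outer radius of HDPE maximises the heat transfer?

For a cylinder, r_cr = k_ins/h = 0.481/9.32 = 0.0516 m = 5.16 cm

r_cr = 5.16 cm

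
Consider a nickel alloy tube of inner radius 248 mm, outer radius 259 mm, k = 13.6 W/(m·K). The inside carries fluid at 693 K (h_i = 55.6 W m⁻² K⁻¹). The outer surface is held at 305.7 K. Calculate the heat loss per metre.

Treat each layer as a resistance in series:
  R'_conv,in = 1/(2πr h) = 1/(2π·0.248·55.6) = 0.01154 m·K/W
  R'_nickel alloy = ln(0.259/0.248)/(2πk) = 0.04340/(2π·13.6) = 5.079×10^-4 m·K/W
ΣR = 0.01154 + 5.079×10^-4 = 0.01205 m·K/W
Q' = ΔT/ΣR = (693 K − 305.7 K)/0.01205 = 32100 W/m

Q' = 32.1 kW/m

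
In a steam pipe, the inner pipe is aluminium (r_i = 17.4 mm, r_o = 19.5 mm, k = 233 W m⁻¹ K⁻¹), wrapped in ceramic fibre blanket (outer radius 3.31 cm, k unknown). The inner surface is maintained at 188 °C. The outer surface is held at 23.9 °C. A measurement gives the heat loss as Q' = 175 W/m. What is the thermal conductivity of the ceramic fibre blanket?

ΣR = ΔT/Q' = |188 − 23.9|/175 = 0.9377 m·K/W
Known resistances:
  R'_aluminium = ln(0.0195/0.0174)/(2πk) = 0.1139/(2π·233) = 7.783×10^-5 m·K/W
R_ceramic fibre blanket = ΣR − ΣR_known = 0.9377 − 7.783×10^-5 = 0.9376 m·K/W
ln(r₂/r₁)/(2πk) = 0.9376 ⇒ k = 0.5291/(2π·0.9376) = 0.0898 W/m·K

k = 0.0898 W/m·K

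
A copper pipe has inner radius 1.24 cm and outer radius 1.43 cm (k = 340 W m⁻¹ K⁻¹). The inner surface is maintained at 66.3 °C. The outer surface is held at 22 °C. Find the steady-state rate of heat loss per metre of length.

Q' = 6.64×10^5 W/m

Q' = 2πk·ΔT/ln(r₂/r₁) = 2π × 340 × 44.3 / ln(0.0143/0.0124) = 6.64×10^5 W/m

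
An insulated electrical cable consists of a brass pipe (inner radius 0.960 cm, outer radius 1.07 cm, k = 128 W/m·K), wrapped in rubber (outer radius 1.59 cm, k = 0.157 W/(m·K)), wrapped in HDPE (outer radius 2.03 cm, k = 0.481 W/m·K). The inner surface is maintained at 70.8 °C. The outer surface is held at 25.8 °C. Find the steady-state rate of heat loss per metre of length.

Series thermal resistances, inner to outer:
  R'_brass = ln(0.0107/0.00960)/(2πk) = 0.1085/(2π·128) = 1.349×10^-4 m·K/W
  R'_rubber = ln(0.0159/0.0107)/(2πk) = 0.3961/(2π·0.157) = 0.4015 m·K/W
  R'_HDPE = ln(0.0203/0.0159)/(2πk) = 0.2443/(2π·0.481) = 0.08084 m·K/W
ΣR = 1.349×10^-4 + 0.4015 + 0.08084 = 0.4825 m·K/W
Q' = ΔT/ΣR = (70.8 °C − 25.8 °C)/0.4825 = 93.3 W/m

Q' = 93.3 W/m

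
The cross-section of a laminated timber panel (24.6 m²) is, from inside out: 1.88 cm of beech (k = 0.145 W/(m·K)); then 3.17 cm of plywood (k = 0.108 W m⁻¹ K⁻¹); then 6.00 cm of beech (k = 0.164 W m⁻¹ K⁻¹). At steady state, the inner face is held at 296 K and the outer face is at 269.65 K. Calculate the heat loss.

Resistance network (inner→outer):
  R_beech = L/(kA) = 0.0188/(0.145·24.6) = 0.005271 K/W
  R_plywood = L/(kA) = 0.0317/(0.108·24.6) = 0.01193 K/W
  R_beech = L/(kA) = 0.0600/(0.164·24.6) = 0.01487 K/W
ΣR = 0.005271 + 0.01193 + 0.01487 = 0.03207 K/W
Q = ΔT/ΣR = (296 K − 269.65 K)/0.03207 = 822 W

Q = 822 W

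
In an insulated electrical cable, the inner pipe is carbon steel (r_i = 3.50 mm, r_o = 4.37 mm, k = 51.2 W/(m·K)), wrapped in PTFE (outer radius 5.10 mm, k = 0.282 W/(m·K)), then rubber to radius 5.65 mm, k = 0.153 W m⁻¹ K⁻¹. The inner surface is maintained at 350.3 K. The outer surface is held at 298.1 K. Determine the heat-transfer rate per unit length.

Q' = 269 W/m

Series thermal resistances, inner to outer:
  R'_carbon steel = ln(0.00437/0.00350)/(2πk) = 0.2220/(2π·51.2) = 6.901×10^-4 m·K/W
  R'_PTFE = ln(0.00510/0.00437)/(2πk) = 0.1545/(2π·0.282) = 0.08718 m·K/W
  R'_rubber = ln(0.00565/0.00510)/(2πk) = 0.1024/(2π·0.153) = 0.1065 m·K/W
ΣR = 6.901×10^-4 + 0.08718 + 0.1065 = 0.1944 m·K/W
Q' = ΔT/ΣR = (350.3 K − 298.1 K)/0.1944 = 269 W/m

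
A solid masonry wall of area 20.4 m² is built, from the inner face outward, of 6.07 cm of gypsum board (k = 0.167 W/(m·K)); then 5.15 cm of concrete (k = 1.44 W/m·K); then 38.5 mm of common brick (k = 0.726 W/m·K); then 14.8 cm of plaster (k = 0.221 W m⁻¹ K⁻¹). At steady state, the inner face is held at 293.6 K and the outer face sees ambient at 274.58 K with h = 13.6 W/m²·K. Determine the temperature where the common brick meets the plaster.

T = 286.4 K

Treat each layer as a resistance in series:
  R_gypsum board = L/(kA) = 0.0607/(0.167·20.4) = 0.01782 K/W
  R_concrete = L/(kA) = 0.0515/(1.44·20.4) = 0.001753 K/W
  R_common brick = L/(kA) = 0.0385/(0.726·20.4) = 0.002600 K/W
  R_plaster = L/(kA) = 0.148/(0.221·20.4) = 0.03283 K/W
  R_conv,out = 1/(hA) = 1/(13.6·20.4) = 0.003604 K/W
ΣR = 0.01782 + 0.001753 + 0.002600 + 0.03283 + 0.003604 = 0.05861 K/W
Q = ΔT/ΣR = (293.6 K − 274.58 K)/0.05861 = 324.5 W
From the inner boundary to the common brick/plaster interface, ΣR_partial = 0.02217 K/W.
T_interface = T_in − Q·ΣR_partial = 293.6 K − (324.5)(0.02217) = 286.4 K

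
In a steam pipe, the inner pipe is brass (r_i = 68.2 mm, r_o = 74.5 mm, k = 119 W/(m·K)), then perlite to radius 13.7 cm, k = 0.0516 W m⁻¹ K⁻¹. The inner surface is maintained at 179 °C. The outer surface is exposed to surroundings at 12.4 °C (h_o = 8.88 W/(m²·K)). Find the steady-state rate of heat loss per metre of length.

Resistance network (inner→outer):
  R'_brass = ln(0.0745/0.0682)/(2πk) = 0.08835/(2π·119) = 1.182×10^-4 m·K/W
  R'_perlite = ln(0.137/0.0745)/(2πk) = 0.6092/(2π·0.0516) = 1.879 m·K/W
  R'_conv,out = 1/(2πr h) = 1/(2π·0.137·8.88) = 0.1308 m·K/W
ΣR = 1.182×10^-4 + 1.879 + 0.1308 = 2.010 m·K/W
Q' = ΔT/ΣR = (179 °C − 12.4 °C)/2.010 = 82.9 W/m

Q' = 82.9 W/m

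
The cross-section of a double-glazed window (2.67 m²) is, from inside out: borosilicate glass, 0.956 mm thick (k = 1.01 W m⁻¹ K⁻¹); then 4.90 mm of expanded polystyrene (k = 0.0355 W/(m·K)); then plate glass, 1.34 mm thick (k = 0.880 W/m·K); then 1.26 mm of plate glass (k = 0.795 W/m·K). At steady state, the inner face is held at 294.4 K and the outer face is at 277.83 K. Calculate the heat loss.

Q = 311 W

Treat each layer as a resistance in series:
  R_borosilicate glass = L/(kA) = 9.56×10^-4/(1.01·2.67) = 3.545×10^-4 K/W
  R_expanded polystyrene = L/(kA) = 0.00490/(0.0355·2.67) = 0.05170 K/W
  R_plate glass = L/(kA) = 0.00134/(0.880·2.67) = 5.703×10^-4 K/W
  R_plate glass = L/(kA) = 0.00126/(0.795·2.67) = 5.936×10^-4 K/W
ΣR = 3.545×10^-4 + 0.05170 + 5.703×10^-4 + 5.936×10^-4 = 0.05322 K/W
Q = ΔT/ΣR = (294.4 K − 277.83 K)/0.05322 = 311 W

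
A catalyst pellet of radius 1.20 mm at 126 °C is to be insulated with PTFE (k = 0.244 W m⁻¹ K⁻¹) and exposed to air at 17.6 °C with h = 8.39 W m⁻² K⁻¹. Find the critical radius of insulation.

For a sphere, r_cr = 2k_ins/h = 2·0.244/8.39 = 0.0582 m = 5.82 cm

r_cr = 5.82 cm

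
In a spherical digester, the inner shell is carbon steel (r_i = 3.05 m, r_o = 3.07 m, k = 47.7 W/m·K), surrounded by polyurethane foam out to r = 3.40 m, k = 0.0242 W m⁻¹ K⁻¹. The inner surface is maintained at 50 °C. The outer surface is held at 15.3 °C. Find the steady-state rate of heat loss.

Treat each layer as a resistance in series:
  R_carbon steel = (1/3.05 − 1/3.07)/(4πk) = 0.002136/(4π·47.7) = 3.563×10^-6 K/W
  R_polyurethane foam = (1/3.07 − 1/3.40)/(4πk) = 0.03162/(4π·0.0242) = 0.1040 K/W
ΣR = 3.563×10^-6 + 0.1040 = 0.1040 K/W
Q = ΔT/ΣR = (50 °C − 15.3 °C)/0.1040 = 334 W

Q = 334 W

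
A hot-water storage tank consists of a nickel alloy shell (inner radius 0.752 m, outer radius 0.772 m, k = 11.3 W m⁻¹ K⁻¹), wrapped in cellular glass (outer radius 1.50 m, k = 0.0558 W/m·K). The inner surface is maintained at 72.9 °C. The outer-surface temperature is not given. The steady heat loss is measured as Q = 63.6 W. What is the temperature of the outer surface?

T_out = 15.9 °C

Series resistances:
  R_nickel alloy = (1/0.752 − 1/0.772)/(4πk) = 0.03445/(4π·11.3) = 2.426×10^-4 K/W
  R_cellular glass = (1/0.772 − 1/1.50)/(4πk) = 0.6287/(4π·0.0558) = 0.8966 K/W
ΣR = 0.8968 K/W
ΔT = Q·ΣR = 63.6 × 0.8968 = 57.04 K
Heat flows outward, so T_out = T_in − ΔT = 72.9 − 57.04 = 15.9 °C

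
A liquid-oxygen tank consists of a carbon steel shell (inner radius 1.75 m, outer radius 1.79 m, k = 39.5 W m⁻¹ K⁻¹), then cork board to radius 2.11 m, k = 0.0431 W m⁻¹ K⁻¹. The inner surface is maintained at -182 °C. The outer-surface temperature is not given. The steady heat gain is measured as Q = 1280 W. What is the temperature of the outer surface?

T_out = 18.3 °C

Sum the resistances:
  R_carbon steel = (1/1.75 − 1/1.79)/(4πk) = 0.01277/(4π·39.5) = 2.573×10^-5 K/W
  R_cork board = (1/1.79 − 1/2.11)/(4πk) = 0.08473/(4π·0.0431) = 0.1564 K/W
ΣR = 0.1565 K/W
ΔT = Q·ΣR = 1280 × 0.1565 = 200.3 K
Heat flows inward, so T_out = T_in + ΔT = -182 + 200.3 = 18.3 °C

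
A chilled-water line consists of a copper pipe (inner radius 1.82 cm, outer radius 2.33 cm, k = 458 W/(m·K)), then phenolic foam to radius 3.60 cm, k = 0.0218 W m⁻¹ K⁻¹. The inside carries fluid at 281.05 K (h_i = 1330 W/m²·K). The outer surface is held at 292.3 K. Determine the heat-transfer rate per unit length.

Q' = 3.53 W/m

Treat each layer as a resistance in series:
  R'_conv,in = 1/(2πr h) = 1/(2π·0.0182·1330) = 0.006575 m·K/W
  R'_copper = ln(0.0233/0.0182)/(2πk) = 0.2470/(2π·458) = 8.584×10^-5 m·K/W
  R'_phenolic foam = ln(0.0360/0.0233)/(2πk) = 0.4351/(2π·0.0218) = 3.176 m·K/W
ΣR = 0.006575 + 8.584×10^-5 + 3.176 = 3.183 m·K/W
Q' = ΔT/ΣR = (281.05 K − 292.3 K)/3.183 = -3.53 W/m
(Negative Q' ⇒ heat flows inward; heat gain = 3.53 W/m.)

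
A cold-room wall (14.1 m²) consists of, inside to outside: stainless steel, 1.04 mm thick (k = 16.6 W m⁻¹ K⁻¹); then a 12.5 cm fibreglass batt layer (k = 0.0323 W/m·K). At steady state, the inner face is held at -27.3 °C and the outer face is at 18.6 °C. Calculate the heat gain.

Q = 167 W

Resistance network (inner→outer):
  R_stainless steel = L/(kA) = 0.00104/(16.6·14.1) = 4.443×10^-6 K/W
  R_fibreglass batt = L/(kA) = 0.125/(0.0323·14.1) = 0.2745 K/W
ΣR = 4.443×10^-6 + 0.2745 = 0.2745 K/W
Q = ΔT/ΣR = (-27.3 °C − 18.6 °C)/0.2745 = -167 W
(Negative Q ⇒ heat flows inward; heat gain = 167 W.)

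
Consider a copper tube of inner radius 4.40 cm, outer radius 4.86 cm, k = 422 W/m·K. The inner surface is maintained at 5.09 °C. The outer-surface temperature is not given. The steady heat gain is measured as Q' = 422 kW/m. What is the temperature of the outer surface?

Sum the resistances:
  R'_copper = ln(0.0486/0.0440)/(2πk) = 0.09943/(2π·422) = 3.750×10^-5 m·K/W
ΣR = 3.750×10^-5 m·K/W
ΔT = Q'·ΣR = 4.22×10^5 × 3.750×10^-5 = 15.82 K
Heat flows inward, so T_out = T_in + ΔT = 5.09 + 15.82 = 20.9 °C

T_out = 20.9 °C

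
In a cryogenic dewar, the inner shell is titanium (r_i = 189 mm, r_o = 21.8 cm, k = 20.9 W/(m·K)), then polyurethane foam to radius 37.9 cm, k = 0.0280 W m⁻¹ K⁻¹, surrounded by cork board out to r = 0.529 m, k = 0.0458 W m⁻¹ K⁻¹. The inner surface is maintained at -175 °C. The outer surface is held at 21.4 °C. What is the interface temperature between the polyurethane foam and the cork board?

T = -15.9 °C

Resistance network (inner→outer):
  R_titanium = (1/0.189 − 1/0.218)/(4πk) = 0.7038/(4π·20.9) = 0.002680 K/W
  R_polyurethane foam = (1/0.218 − 1/0.379)/(4πk) = 1.949/(4π·0.0280) = 5.538 K/W
  R_cork board = (1/0.379 − 1/0.529)/(4πk) = 0.7482/(4π·0.0458) = 1.300 K/W
ΣR = 0.002680 + 5.538 + 1.300 = 6.841 K/W
Q = ΔT/ΣR = (-175 °C − 21.4 °C)/6.841 = -28.71 W
From the inner boundary to the polyurethane foam/cork board interface, ΣR_partial = 5.541 K/W.
T_interface = T_in − Q·ΣR_partial = -175 °C − (-28.71)(5.541) = -15.9 °C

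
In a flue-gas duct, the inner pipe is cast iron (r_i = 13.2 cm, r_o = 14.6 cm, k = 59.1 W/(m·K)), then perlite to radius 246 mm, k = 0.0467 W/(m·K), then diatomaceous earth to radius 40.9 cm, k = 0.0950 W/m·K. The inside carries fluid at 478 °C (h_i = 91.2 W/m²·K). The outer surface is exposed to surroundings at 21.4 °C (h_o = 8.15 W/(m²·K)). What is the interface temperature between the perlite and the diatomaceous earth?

T = 174 °C

Treat each layer as a resistance in series:
  R'_conv,in = 1/(2πr h) = 1/(2π·0.132·91.2) = 0.01322 m·K/W
  R'_cast iron = ln(0.146/0.132)/(2πk) = 0.1008/(2π·59.1) = 2.715×10^-4 m·K/W
  R'_perlite = ln(0.246/0.146)/(2πk) = 0.5217/(2π·0.0467) = 1.778 m·K/W
  R'_diatomaceous earth = ln(0.409/0.246)/(2πk) = 0.5084/(2π·0.0950) = 0.8517 m·K/W
  R'_conv,out = 1/(2πr h) = 1/(2π·0.409·8.15) = 0.04775 m·K/W
ΣR = 0.01322 + 2.715×10^-4 + 1.778 + 0.8517 + 0.04775 = 2.691 m·K/W
Q' = ΔT/ΣR = (478 °C − 21.4 °C)/2.691 = 169.7 W/m
From the inner boundary to the perlite/diatomaceous earth interface, ΣR_partial = 1.791 m·K/W.
T_interface = T_in − Q'·ΣR_partial = 478 °C − (169.7)(1.791) = 174 °C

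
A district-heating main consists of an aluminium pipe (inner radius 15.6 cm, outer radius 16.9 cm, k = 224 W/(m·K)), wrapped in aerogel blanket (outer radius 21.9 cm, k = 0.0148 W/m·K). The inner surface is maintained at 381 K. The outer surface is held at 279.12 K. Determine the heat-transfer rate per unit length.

Q' = 36.6 W/m

Resistance network (inner→outer):
  R'_aluminium = ln(0.169/0.156)/(2πk) = 0.08004/(2π·224) = 5.687×10^-5 m·K/W
  R'_aerogel blanket = ln(0.219/0.169)/(2πk) = 0.2592/(2π·0.0148) = 2.787 m·K/W
ΣR = 5.687×10^-5 + 2.787 = 2.787 m·K/W
Q' = ΔT/ΣR = (381 K − 279.12 K)/2.787 = 36.6 W/m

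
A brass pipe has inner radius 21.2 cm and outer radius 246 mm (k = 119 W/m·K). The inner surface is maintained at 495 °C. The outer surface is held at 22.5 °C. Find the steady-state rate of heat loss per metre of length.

Q' = 2.38×10^6 W/m

Q' = 2πk·ΔT/ln(r₂/r₁) = 2π × 119 × 472.5 / ln(0.246/0.212) = 2.38×10^6 W/m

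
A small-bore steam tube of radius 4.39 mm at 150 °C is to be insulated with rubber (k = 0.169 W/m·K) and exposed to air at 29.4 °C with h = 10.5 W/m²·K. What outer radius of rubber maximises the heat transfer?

For a cylinder, r_cr = k_ins/h = 0.169/10.5 = 0.0161 m = 1.61 cm

r_cr = 1.61 cm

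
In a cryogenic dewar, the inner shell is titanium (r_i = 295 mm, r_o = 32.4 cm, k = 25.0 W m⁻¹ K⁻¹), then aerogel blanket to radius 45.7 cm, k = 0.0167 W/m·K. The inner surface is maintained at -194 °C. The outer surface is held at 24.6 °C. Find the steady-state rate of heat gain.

Series thermal resistances, inner to outer:
  R_titanium = (1/0.295 − 1/0.324)/(4πk) = 0.3034/(4π·25.0) = 9.658×10^-4 K/W
  R_aerogel blanket = (1/0.324 − 1/0.457)/(4πk) = 0.8982/(4π·0.0167) = 4.280 K/W
ΣR = 9.658×10^-4 + 4.280 = 4.281 K/W
Q = ΔT/ΣR = (-194 °C − 24.6 °C)/4.281 = -51.1 W
(Negative Q ⇒ heat flows inward; heat gain = 51.1 W.)

Q = 51.1 W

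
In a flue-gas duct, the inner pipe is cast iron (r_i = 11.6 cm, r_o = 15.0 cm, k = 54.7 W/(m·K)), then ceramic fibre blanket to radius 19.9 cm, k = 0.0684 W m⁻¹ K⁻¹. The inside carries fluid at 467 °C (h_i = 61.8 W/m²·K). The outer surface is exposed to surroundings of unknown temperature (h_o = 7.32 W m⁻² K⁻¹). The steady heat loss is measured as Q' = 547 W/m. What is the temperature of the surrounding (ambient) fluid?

Series resistances:
  R'_conv,in = 1/(2πr h) = 1/(2π·0.116·61.8) = 0.02220 m·K/W
  R'_cast iron = ln(0.150/0.116)/(2πk) = 0.2570/(2π·54.7) = 7.479×10^-4 m·K/W
  R'_ceramic fibre blanket = ln(0.199/0.150)/(2πk) = 0.2827/(2π·0.0684) = 0.6577 m·K/W
  R'_conv,out = 1/(2πr h) = 1/(2π·0.199·7.32) = 0.1093 m·K/W
ΣR = 0.7899 m·K/W
ΔT = Q'·ΣR = 547 × 0.7899 = 432.1 K
Heat flows outward, so T_out = T_in − ΔT = 467 − 432.1 = 34.9 °C

T_out = 34.9 °C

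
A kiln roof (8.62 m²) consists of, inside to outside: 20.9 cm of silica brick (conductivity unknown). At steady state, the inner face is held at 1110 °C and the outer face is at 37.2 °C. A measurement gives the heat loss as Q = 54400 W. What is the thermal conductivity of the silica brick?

k = 1.23 W/m·K

ΣR = ΔT/Q = |1110 − 37.2|/54400 = 0.01972 K/W
L/(kA) = 0.01972 ⇒ k = 0.209/(0.01972·8.62) = 1.23 W/m·K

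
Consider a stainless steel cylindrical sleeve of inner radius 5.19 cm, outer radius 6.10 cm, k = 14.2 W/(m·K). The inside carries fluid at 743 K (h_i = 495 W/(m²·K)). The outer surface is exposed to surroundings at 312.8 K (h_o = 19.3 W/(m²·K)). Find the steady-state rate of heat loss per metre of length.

Q' = 3000 W/m

Resistance network (inner→outer):
  R'_conv,in = 1/(2πr h) = 1/(2π·0.0519·495) = 0.006195 m·K/W
  R'_stainless steel = ln(0.0610/0.0519)/(2πk) = 0.1616/(2π·14.2) = 0.001811 m·K/W
  R'_conv,out = 1/(2πr h) = 1/(2π·0.0610·19.3) = 0.1352 m·K/W
ΣR = 0.006195 + 0.001811 + 0.1352 = 0.1432 m·K/W
Q' = ΔT/ΣR = (743 K − 312.8 K)/0.1432 = 3000 W/m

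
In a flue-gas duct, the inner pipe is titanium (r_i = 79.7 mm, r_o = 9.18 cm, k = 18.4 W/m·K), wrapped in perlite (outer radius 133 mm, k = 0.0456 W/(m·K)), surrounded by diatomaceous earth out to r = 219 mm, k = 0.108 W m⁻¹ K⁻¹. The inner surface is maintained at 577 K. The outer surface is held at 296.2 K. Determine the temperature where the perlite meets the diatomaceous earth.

Treat each layer as a resistance in series:
  R'_titanium = ln(0.0918/0.0797)/(2πk) = 0.1413/(2π·18.4) = 0.001223 m·K/W
  R'_perlite = ln(0.133/0.0918)/(2πk) = 0.3707/(2π·0.0456) = 1.294 m·K/W
  R'_diatomaceous earth = ln(0.219/0.133)/(2πk) = 0.4987/(2π·0.108) = 0.7349 m·K/W
ΣR = 0.001223 + 1.294 + 0.7349 = 2.030 m·K/W
Q' = ΔT/ΣR = (577 K − 296.2 K)/2.030 = 138.3 W/m
From the inner boundary to the perlite/diatomaceous earth interface, ΣR_partial = 1.295 m·K/W.
T_interface = T_in − Q'·ΣR_partial = 577 K − (138.3)(1.295) = 398 K

T = 398 K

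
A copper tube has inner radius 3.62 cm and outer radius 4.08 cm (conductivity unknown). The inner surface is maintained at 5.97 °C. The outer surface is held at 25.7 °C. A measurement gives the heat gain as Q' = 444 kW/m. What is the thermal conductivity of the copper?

ΣR = ΔT/Q' = |5.97 − 25.7|/4.44×10^5 = 4.444×10^-5 m·K/W
ln(r₂/r₁)/(2πk) = 4.444×10^-5 ⇒ k = 0.1196/(2π·4.444×10^-5) = 428 W/m·K

k = 428 W/m·K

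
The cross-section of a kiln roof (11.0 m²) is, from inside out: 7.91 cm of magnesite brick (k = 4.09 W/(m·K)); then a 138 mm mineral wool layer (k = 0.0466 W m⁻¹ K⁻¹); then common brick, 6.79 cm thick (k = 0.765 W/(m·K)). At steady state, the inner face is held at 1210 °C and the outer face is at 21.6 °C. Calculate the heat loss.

Q = 4.26 kW

Treat each layer as a resistance in series:
  R_magnesite brick = L/(kA) = 0.0791/(4.09·11.0) = 0.001758 K/W
  R_mineral wool = L/(kA) = 0.138/(0.0466·11.0) = 0.2692 K/W
  R_common brick = L/(kA) = 0.0679/(0.765·11.0) = 0.008069 K/W
ΣR = 0.001758 + 0.2692 + 0.008069 = 0.2790 K/W
Q = ΔT/ΣR = (1210 °C − 21.6 °C)/0.2790 = 4260 W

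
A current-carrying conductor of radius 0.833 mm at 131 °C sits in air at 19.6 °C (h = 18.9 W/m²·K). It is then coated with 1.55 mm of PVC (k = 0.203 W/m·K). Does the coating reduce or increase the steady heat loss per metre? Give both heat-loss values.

increases: 11.0 → 25.6 W/m

Critical radius for a cylinder: r_cr = k/h = 0.0107 m = 1.07 cm.
Outer radius after coating: r₂ = 8.33×10^-4 + 0.00155 = 0.002383 m.
Since r₁ < r_cr and r₂ ≤ r_cr, the coating moves toward the maximum at r_cr — heat loss rises.
Bare: R = 1/(2πr₁h) = 10.11 m·K/W; Q = 111.4/10.11 = 11.0 W/m.
Coated: R = R_cond + R_conv = 4.358 m·K/W; Q = 111.4/4.358 = 25.6 W/m.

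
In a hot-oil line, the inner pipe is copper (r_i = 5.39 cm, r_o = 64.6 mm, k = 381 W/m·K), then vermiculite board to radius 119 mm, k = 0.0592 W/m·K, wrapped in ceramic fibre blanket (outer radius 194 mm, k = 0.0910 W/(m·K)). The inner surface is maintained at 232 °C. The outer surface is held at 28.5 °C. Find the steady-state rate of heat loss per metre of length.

Treat each layer as a resistance in series:
  R'_copper = ln(0.0646/0.0539)/(2πk) = 0.1811/(2π·381) = 7.564×10^-5 m·K/W
  R'_vermiculite board = ln(0.119/0.0646)/(2πk) = 0.6109/(2π·0.0592) = 1.642 m·K/W
  R'_ceramic fibre blanket = ln(0.194/0.119)/(2πk) = 0.4887/(2π·0.0910) = 0.8548 m·K/W
ΣR = 7.564×10^-5 + 1.642 + 0.8548 = 2.497 m·K/W
Q' = ΔT/ΣR = (232 °C − 28.5 °C)/2.497 = 81.5 W/m

Q' = 81.5 W/m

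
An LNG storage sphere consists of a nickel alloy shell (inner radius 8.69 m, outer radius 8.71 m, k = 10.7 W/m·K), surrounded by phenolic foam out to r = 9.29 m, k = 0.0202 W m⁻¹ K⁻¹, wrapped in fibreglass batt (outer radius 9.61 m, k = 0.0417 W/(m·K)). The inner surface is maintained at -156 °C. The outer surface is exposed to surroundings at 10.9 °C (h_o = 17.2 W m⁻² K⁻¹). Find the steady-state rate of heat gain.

Treat each layer as a resistance in series:
  R_nickel alloy = (1/8.69 − 1/8.71)/(4πk) = 2.642×10^-4/(4π·10.7) = 1.965×10^-6 K/W
  R_phenolic foam = (1/8.71 − 1/9.29)/(4πk) = 0.007168/(4π·0.0202) = 0.02824 K/W
  R_fibreglass batt = (1/9.29 − 1/9.61)/(4πk) = 0.003584/(4π·0.0417) = 0.006840 K/W
  R_conv,out = 1/(4πr²h) = 1/(4π·9.61²·17.2) = 5.010×10^-5 K/W
ΣR = 1.965×10^-6 + 0.02824 + 0.006840 + 5.010×10^-5 = 0.03513 K/W
Q = ΔT/ΣR = (-156 °C − 10.9 °C)/0.03513 = -4750 W
(Negative Q ⇒ heat flows inward; heat gain = 4750 W.)

Q = 4.75 kW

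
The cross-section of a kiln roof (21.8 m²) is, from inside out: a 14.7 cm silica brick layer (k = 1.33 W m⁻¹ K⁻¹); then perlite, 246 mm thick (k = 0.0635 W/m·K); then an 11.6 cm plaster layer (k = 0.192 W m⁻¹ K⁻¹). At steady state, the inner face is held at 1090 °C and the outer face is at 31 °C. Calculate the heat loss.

Treat each layer as a resistance in series:
  R_silica brick = L/(kA) = 0.147/(1.33·21.8) = 0.005070 K/W
  R_perlite = L/(kA) = 0.246/(0.0635·21.8) = 0.1777 K/W
  R_plaster = L/(kA) = 0.116/(0.192·21.8) = 0.02771 K/W
ΣR = 0.005070 + 0.1777 + 0.02771 = 0.2105 K/W
Q = ΔT/ΣR = (1090 °C − 31 °C)/0.2105 = 5030 W

Q = 5.03 kW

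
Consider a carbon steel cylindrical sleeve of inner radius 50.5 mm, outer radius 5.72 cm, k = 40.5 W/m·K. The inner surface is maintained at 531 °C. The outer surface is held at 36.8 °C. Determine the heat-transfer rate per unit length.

Q' = 1.01×10^6 W/m

Q' = 2πk·ΔT/ln(r₂/r₁) = 2π × 40.5 × 494.2 / ln(0.0572/0.0505) = 1.01×10^6 W/m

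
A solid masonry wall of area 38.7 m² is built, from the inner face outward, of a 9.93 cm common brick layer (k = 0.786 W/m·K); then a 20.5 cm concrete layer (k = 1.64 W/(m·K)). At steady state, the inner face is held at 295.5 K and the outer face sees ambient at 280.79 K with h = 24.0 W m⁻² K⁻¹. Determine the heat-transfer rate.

Q = 1940 W

Treat each layer as a resistance in series:
  R_common brick = L/(kA) = 0.0993/(0.786·38.7) = 0.003264 K/W
  R_concrete = L/(kA) = 0.205/(1.64·38.7) = 0.003230 K/W
  R_conv,out = 1/(hA) = 1/(24.0·38.7) = 0.001077 K/W
ΣR = 0.003264 + 0.003230 + 0.001077 = 0.007571 K/W
Q = ΔT/ΣR = (295.5 K − 280.79 K)/0.007571 = 1940 W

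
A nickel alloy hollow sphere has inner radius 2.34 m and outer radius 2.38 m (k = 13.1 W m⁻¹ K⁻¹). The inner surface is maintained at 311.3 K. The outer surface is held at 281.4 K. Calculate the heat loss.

Q = 6.85×10^5 W

Q = 4πk·ΔT/(1/r₁ − 1/r₂) = 4π × 13.1 × 29.9 / (1/2.34 − 1/2.38) = 6.85×10^5 W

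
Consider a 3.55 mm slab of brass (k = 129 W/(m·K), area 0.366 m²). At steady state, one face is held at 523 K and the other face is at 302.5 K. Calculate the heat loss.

Q = 2930 kW

Q = kA·ΔT/L = 129 × 0.366 × |523 K − 302.5 K| / 0.00355 = 2.93×10^6 W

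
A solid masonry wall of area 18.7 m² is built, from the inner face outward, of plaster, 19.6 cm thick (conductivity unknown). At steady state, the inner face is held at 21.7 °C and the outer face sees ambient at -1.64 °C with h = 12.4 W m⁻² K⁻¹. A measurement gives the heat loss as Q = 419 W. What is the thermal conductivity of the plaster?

ΣR = ΔT/Q = |21.7 − -1.64|/419 = 0.05570 K/W
Known resistances:
  R_conv,out = 1/(hA) = 1/(12.4·18.7) = 0.004313 K/W
R_plaster = ΣR − ΣR_known = 0.05570 − 0.004313 = 0.05139 K/W
L/(kA) = 0.05139 ⇒ k = 0.196/(0.05139·18.7) = 0.204 W/m·K

k = 0.204 W/m·K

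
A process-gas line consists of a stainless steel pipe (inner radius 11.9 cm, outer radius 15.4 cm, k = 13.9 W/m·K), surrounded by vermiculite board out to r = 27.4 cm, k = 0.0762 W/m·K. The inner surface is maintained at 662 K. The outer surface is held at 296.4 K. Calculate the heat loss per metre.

Treat each layer as a resistance in series:
  R'_stainless steel = ln(0.154/0.119)/(2πk) = 0.2578/(2π·13.9) = 0.002952 m·K/W
  R'_vermiculite board = ln(0.274/0.154)/(2πk) = 0.5762/(2π·0.0762) = 1.203 m·K/W
ΣR = 0.002952 + 1.203 = 1.206 m·K/W
Q' = ΔT/ΣR = (662 K − 296.4 K)/1.206 = 303 W/m

Q' = 303 W/m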